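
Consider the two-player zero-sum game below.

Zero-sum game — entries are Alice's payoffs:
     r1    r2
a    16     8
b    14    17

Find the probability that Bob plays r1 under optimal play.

Row minima are 8 and 14, so Alice's maximin is 14; column maxima are 16 and 17, so Bob's minimax is 16. These differ, so the equilibrium is in mixed strategies.
Let Bob play r1 with probability q. Alice is indifferent when 16q + 8(1−q) = 14q + 17(1−q), giving q = 9/11.

9/11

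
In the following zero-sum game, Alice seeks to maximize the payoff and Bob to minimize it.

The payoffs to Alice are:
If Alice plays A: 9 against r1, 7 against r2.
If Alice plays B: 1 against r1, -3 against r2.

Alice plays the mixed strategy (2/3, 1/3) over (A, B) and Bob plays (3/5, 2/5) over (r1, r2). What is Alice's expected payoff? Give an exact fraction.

79/15

Against (3/5, 2/5), each row's expected payoff is A: 41/5; B: -3/5.
Taking the (2/3, 1/3)-weighted average: (2/3)·(41/5) + (1/3)·(-3/5) = 79/15.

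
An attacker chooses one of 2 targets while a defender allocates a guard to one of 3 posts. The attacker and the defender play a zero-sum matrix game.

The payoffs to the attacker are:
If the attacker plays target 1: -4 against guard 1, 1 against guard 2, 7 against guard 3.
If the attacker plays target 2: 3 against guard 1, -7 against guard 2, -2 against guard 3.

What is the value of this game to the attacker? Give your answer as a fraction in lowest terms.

Column guard 3 is strictly dominated by guard 2 for the defender (it gives the attacker more in every row).
The remaining 2×2 game on (target 1, target 2) × (guard 1, guard 2) has no saddle point. Let the attacker play target 1 with probability p; indifference gives −4p + 3(1−p) = p − 7(1−p), so p = 2/3.
Similarly the defender's optimal q on guard 1 is 8/15, and the value is -4·(8/15) + (1)·(7/15) = -5/3.

-5/3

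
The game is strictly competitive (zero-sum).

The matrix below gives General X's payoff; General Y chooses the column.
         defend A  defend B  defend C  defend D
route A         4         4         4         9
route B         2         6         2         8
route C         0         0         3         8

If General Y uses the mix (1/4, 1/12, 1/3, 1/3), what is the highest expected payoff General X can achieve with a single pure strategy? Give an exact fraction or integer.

17/3

route A: (4)·(1/4) + (4)·(1/12) + (4)·(1/3) + (9)·(1/3) = 17/3.
route B: (2)·(1/4) + (6)·(1/12) + (2)·(1/3) + (8)·(1/3) = 13/3.
route C: (0)·(1/4) + (0)·(1/12) + (3)·(1/3) + (8)·(1/3) = 11/3.
The best pure response is route A with expected payoff 17/3.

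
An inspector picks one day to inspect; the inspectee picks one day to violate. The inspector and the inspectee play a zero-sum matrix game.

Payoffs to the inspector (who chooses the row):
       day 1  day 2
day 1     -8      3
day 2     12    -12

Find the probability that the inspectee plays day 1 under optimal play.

Row minima are -8 and -12, so the inspector's maximin is -8; column maxima are 12 and 3, so the inspectee's minimax is 3. These differ, so the equilibrium is in mixed strategies.
Let the inspectee play day 1 with probability q. The inspector is indifferent when −8q + 3(1−q) = 12q − 12(1−q), giving q = 3/7.

3/7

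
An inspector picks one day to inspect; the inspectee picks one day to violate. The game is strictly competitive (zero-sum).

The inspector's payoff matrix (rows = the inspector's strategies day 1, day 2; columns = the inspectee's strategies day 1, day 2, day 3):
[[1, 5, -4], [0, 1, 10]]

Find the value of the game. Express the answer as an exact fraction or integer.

2/3

Column day 2 is strictly dominated by day 1 for the inspectee (it gives the inspector more in every row).
The remaining 2×2 game on (day 1, day 2) × (day 1, day 3) has no saddle point. Let the inspector play day 1 with probability p; indifference gives p = −4p + 10(1−p), so p = 2/3.
Similarly the inspectee's optimal q on day 1 is 14/15, and the value is 1·(14/15) + (-4)·(1/15) = 2/3.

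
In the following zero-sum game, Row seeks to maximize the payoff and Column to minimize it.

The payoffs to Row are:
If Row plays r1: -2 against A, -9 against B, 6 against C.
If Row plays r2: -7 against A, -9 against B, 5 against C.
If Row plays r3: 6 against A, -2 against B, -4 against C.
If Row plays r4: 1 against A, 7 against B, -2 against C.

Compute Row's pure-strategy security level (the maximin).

The worst-case payoff for each row is r1: -9, r2: -9, r3: -4, r4: -2.
The best of these is -2.

-2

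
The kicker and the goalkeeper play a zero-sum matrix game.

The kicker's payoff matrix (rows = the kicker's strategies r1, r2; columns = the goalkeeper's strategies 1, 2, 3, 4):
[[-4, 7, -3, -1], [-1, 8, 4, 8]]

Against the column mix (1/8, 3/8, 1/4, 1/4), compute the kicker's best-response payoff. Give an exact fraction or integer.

47/8

r1: (-4)·(1/8) + (7)·(3/8) + (-3)·(1/4) + (-1)·(1/4) = 9/8.
r2: (-1)·(1/8) + (8)·(3/8) + (4)·(1/4) + (8)·(1/4) = 47/8.
The best pure response is r2 with expected payoff 47/8.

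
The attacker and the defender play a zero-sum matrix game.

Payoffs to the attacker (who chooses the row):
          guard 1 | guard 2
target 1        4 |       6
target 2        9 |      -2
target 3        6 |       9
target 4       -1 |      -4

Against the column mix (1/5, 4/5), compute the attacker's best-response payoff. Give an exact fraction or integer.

target 1: (4)·(1/5) + (6)·(4/5) = 28/5.
target 2: (9)·(1/5) + (-2)·(4/5) = 1/5.
target 3: (6)·(1/5) + (9)·(4/5) = 42/5.
target 4: (-1)·(1/5) + (-4)·(4/5) = -17/5.
The best pure response is target 3 with expected payoff 42/5.

42/5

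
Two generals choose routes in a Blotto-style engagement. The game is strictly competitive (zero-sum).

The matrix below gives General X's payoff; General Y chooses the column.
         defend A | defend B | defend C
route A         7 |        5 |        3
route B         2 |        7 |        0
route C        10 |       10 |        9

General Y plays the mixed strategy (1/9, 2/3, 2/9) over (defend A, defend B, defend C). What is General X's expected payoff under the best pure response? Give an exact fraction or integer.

88/9

route A: (7)·(1/9) + (5)·(2/3) + (3)·(2/9) = 43/9.
route B: (2)·(1/9) + (7)·(2/3) + (0)·(2/9) = 44/9.
route C: (10)·(1/9) + (10)·(2/3) + (9)·(2/9) = 88/9.
The best pure response is route C with expected payoff 88/9.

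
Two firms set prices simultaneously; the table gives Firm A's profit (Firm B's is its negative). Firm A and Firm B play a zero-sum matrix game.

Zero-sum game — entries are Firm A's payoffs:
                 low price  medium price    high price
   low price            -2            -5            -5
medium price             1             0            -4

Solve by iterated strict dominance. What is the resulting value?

-4

Row low price is strictly dominated by row medium price (1>-2, 0>-5, -4>-5); eliminate low price.
Column low price is strictly dominated by medium price for Firm B (0<1); eliminate low price.
Column medium price is strictly dominated by high price for Firm B (-4<0); eliminate medium price.
Only (medium price, high price) remains, with payoff -4.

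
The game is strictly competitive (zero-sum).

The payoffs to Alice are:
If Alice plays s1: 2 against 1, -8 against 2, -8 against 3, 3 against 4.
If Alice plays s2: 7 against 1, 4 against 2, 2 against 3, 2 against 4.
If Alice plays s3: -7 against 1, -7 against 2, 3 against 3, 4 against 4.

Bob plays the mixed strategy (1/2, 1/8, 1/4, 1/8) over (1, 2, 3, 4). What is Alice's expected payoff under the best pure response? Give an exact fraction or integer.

19/4

s1: (2)·(1/2) + (-8)·(1/8) + (-8)·(1/4) + (3)·(1/8) = -13/8.
s2: (7)·(1/2) + (4)·(1/8) + (2)·(1/4) + (2)·(1/8) = 19/4.
s3: (-7)·(1/2) + (-7)·(1/8) + (3)·(1/4) + (4)·(1/8) = -25/8.
The best pure response is s2 with expected payoff 19/4.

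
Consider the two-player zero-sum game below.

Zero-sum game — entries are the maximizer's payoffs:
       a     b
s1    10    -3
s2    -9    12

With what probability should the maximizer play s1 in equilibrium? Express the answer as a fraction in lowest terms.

21/34

Row minima are -3 and -9, so the maximizer's maximin is -3; column maxima are 10 and 12, so the minimizer's minimax is 10. These differ, so the equilibrium is in mixed strategies.
Let the maximizer play s1 with probability p. The minimizer is indifferent when 10p − 9(1−p) = −3p + 12(1−p), giving p = 21/34.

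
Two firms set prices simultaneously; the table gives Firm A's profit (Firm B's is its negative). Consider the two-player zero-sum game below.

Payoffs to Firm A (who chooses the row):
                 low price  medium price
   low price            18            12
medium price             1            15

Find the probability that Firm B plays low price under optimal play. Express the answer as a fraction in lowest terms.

Row minima are 12 and 1, so Firm A's maximin is 12; column maxima are 18 and 15, so Firm B's minimax is 15. These differ, so the equilibrium is in mixed strategies.
Let Firm B play low price with probability q. Firm A is indifferent when 18q + 12(1−q) = q + 15(1−q), giving q = 3/20.

3/20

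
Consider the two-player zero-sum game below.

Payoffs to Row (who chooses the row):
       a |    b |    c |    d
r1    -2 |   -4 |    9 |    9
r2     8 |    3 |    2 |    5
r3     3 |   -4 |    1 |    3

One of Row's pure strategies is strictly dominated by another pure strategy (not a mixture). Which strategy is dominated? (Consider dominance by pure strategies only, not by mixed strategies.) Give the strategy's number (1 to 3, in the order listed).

3

Compare r3 with r2: 8 > 3, 3 > -4, 2 > 1, 5 > 3.
So r2 strictly dominates r3 for Row; r3 is strictly dominated.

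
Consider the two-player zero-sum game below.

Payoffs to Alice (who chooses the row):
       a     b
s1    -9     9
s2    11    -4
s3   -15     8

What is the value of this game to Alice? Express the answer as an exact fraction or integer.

Row s3 is strictly dominated by row s1, so Alice never plays it.
The remaining 2×2 game on (s1, s2) × (a, b) has no saddle point. Let Alice play s1 with probability p; indifference gives −9p + 11(1−p) = 9p − 4(1−p), so p = 5/11.
Similarly Bob's optimal q on a is 13/33, and the value is -9·(13/33) + (9)·(20/33) = 21/11.

21/11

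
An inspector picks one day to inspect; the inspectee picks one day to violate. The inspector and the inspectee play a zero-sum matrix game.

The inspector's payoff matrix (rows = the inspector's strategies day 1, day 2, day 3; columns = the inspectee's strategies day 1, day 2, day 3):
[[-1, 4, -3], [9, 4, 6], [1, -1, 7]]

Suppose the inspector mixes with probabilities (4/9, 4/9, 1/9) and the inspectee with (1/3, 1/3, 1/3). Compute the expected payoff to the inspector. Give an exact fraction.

Against (1/3, 1/3, 1/3), each row's expected payoff is day 1: 0; day 2: 19/3; day 3: 7/3.
Taking the (4/9, 4/9, 1/9)-weighted average: (4/9)·(0) + (4/9)·(19/3) + (1/9)·(7/3) = 83/27.

83/27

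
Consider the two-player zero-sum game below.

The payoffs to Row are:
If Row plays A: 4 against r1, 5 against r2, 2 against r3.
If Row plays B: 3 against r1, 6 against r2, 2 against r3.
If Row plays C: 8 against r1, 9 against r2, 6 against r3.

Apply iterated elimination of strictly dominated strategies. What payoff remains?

6

Row B is strictly dominated by row C (8>3, 9>6, 6>2); eliminate B.
Row A is strictly dominated by row C (8>4, 9>5, 6>2); eliminate A.
Column r1 is strictly dominated by r3 for Column (6<8); eliminate r1.
Column r2 is strictly dominated by r3 for Column (6<9); eliminate r2.
Only (C, r3) remains, with payoff 6.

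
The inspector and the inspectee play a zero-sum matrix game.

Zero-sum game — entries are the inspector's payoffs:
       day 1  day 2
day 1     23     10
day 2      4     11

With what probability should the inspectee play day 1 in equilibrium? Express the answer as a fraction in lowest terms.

Row minima are 10 and 4, so the inspector's maximin is 10; column maxima are 23 and 11, so the inspectee's minimax is 11. These differ, so the equilibrium is in mixed strategies.
Let the inspectee play day 1 with probability q. The inspector is indifferent when 23q + 10(1−q) = 4q + 11(1−q), giving q = 1/20.

1/20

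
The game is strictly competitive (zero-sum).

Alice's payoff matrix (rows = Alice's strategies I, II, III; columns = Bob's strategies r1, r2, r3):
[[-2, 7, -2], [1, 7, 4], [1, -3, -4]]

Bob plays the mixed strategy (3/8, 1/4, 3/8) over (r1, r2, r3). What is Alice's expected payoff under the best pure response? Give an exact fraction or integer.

29/8

I: (-2)·(3/8) + (7)·(1/4) + (-2)·(3/8) = 1/4.
II: (1)·(3/8) + (7)·(1/4) + (4)·(3/8) = 29/8.
III: (1)·(3/8) + (-3)·(1/4) + (-4)·(3/8) = -15/8.
The best pure response is II with expected payoff 29/8.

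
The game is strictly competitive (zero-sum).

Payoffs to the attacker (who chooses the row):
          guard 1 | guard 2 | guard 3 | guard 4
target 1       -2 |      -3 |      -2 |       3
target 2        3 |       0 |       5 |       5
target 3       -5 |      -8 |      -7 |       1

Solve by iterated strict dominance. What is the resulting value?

0

Column guard 1 is strictly dominated by guard 2 for the defender (-3<-2, 0<3, -8<-5); eliminate guard 1.
Column guard 3 is strictly dominated by guard 2 for the defender (-3<-2, 0<5, -8<-7); eliminate guard 3.
Column guard 4 is strictly dominated by guard 2 for the defender (-3<3, 0<5, -8<1); eliminate guard 4.
Row target 3 is strictly dominated by row target 1 (-3>-8); eliminate target 3.
Row target 1 is strictly dominated by row target 2 (0>-3); eliminate target 1.
Only (target 2, guard 2) remains, with payoff 0.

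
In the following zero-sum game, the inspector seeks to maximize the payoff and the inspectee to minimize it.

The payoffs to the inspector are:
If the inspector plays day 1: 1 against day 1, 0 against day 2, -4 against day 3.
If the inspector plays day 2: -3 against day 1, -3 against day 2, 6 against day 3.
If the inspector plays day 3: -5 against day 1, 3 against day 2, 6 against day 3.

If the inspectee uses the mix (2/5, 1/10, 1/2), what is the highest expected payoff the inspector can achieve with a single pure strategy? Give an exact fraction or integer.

3/2

day 1: (1)·(2/5) + (0)·(1/10) + (-4)·(1/2) = -8/5.
day 2: (-3)·(2/5) + (-3)·(1/10) + (6)·(1/2) = 3/2.
day 3: (-5)·(2/5) + (3)·(1/10) + (6)·(1/2) = 13/10.
The best pure response is day 2 with expected payoff 3/2.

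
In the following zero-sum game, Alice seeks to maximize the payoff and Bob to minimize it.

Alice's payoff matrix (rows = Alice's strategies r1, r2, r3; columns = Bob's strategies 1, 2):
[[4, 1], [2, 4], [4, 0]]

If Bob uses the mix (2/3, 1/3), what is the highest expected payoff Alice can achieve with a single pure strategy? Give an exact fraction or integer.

r1: (4)·(2/3) + (1)·(1/3) = 3.
r2: (2)·(2/3) + (4)·(1/3) = 8/3.
r3: (4)·(2/3) + (0)·(1/3) = 8/3.
The best pure response is r1 with expected payoff 3.

3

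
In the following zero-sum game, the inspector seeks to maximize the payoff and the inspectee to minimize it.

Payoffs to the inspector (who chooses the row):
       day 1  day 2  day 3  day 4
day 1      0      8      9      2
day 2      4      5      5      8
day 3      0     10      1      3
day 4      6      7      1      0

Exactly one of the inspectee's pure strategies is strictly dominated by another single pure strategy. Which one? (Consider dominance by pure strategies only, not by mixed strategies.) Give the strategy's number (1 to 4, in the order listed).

The inspectee prefers columns that give the inspector less. Compare day 2 with day 1: 0 < 8, 4 < 5, 0 < 10, 6 < 7.
So day 1 strictly dominates day 2 for the inspectee; day 2 is strictly dominated.

2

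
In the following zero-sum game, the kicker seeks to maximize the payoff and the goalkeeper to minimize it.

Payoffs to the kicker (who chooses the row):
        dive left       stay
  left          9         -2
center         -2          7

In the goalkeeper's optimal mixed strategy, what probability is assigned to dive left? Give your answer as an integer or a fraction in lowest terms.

9/20

Row minima are -2 and -2, so the kicker's maximin is -2; column maxima are 9 and 7, so the goalkeeper's minimax is 7. These differ, so the equilibrium is in mixed strategies.
Let the goalkeeper play dive left with probability q. The kicker is indifferent when 9q − 2(1−q) = −2q + 7(1−q), giving q = 9/20.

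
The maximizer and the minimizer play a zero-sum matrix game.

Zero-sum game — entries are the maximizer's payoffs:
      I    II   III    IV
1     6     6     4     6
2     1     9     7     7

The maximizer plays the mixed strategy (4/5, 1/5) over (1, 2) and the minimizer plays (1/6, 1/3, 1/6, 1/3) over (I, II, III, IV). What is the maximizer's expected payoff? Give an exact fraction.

Against (1/6, 1/3, 1/6, 1/3), each row's expected payoff is 1: 17/3; 2: 20/3.
Taking the (4/5, 1/5)-weighted average: (4/5)·(17/3) + (1/5)·(20/3) = 88/15.

88/15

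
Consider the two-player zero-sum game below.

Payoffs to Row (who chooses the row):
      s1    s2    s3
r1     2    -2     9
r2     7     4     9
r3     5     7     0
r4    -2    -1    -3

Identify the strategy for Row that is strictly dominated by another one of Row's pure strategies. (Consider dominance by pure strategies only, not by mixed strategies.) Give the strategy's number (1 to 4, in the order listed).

Compare r4 with r2: 7 > -2, 4 > -1, 9 > -3.
So r2 strictly dominates r4 for Row; r4 is strictly dominated.

4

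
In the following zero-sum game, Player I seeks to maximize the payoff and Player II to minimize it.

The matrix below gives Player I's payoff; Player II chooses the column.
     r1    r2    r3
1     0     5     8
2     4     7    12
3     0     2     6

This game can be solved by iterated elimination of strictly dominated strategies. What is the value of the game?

4

Column r2 is strictly dominated by r1 for Player II (0<5, 4<7, 0<2); eliminate r2.
Column r3 is strictly dominated by r1 for Player II (0<8, 4<12, 0<6); eliminate r3.
Row 3 is strictly dominated by row 2 (4>0); eliminate 3.
Row 1 is strictly dominated by row 2 (4>0); eliminate 1.
Only (2, r1) remains, with payoff 4.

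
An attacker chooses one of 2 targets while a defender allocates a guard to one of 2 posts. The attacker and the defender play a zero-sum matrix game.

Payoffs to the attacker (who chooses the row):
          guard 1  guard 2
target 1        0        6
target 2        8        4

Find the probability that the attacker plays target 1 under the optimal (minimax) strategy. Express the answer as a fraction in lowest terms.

Row minima are 0 and 4, so the attacker's maximin is 4; column maxima are 8 and 6, so the defender's minimax is 6. These differ, so the equilibrium is in mixed strategies.
Let the attacker play target 1 with probability p. The defender is indifferent when 8(1−p) = 6p + 4(1−p), giving p = 2/5.

2/5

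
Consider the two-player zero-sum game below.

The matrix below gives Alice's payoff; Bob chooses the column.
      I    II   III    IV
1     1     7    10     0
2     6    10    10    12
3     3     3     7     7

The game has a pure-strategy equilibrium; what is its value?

Row minima: 0, 6, 3 → Alice's maximin is 6.
Column maxima: 6, 10, 10, 12 → Bob's minimax is 6.
They coincide at (2, I), so the value is 6.

6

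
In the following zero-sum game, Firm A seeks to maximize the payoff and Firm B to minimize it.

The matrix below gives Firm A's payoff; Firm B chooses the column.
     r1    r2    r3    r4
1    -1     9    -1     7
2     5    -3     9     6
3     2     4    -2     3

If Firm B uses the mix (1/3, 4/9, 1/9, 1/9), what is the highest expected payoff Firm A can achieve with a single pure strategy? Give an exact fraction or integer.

1: (-1)·(1/3) + (9)·(4/9) + (-1)·(1/9) + (7)·(1/9) = 13/3.
2: (5)·(1/3) + (-3)·(4/9) + (9)·(1/9) + (6)·(1/9) = 2.
3: (2)·(1/3) + (4)·(4/9) + (-2)·(1/9) + (3)·(1/9) = 23/9.
The best pure response is 1 with expected payoff 13/3.

13/3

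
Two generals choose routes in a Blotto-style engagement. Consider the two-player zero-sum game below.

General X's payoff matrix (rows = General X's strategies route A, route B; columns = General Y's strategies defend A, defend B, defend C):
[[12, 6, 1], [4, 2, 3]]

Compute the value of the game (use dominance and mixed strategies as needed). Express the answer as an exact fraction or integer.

Column defend A is strictly dominated by defend B for General Y (it gives General X more in every row).
The remaining 2×2 game on (route A, route B) × (defend B, defend C) has no saddle point. Let General X play route A with probability p; indifference gives 6p + 2(1−p) = p + 3(1−p), so p = 1/6.
Similarly General Y's optimal q on defend B is 1/3, and the value is 6·(1/3) + (1)·(2/3) = 8/3.

8/3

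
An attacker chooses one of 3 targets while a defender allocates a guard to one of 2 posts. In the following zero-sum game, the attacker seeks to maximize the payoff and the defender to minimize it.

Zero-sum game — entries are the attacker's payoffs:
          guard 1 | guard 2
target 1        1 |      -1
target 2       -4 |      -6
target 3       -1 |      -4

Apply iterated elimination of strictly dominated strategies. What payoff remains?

-1

Row target 3 is strictly dominated by row target 1 (1>-1, -1>-4); eliminate target 3.
Row target 2 is strictly dominated by row target 1 (1>-4, -1>-6); eliminate target 2.
Column guard 1 is strictly dominated by guard 2 for the defender (-1<1); eliminate guard 1.
Only (target 1, guard 2) remains, with payoff -1.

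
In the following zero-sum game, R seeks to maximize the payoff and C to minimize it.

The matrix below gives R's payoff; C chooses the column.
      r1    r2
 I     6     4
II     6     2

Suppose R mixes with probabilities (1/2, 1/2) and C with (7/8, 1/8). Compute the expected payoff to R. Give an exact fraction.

Against (7/8, 1/8), each row's expected payoff is I: 23/4; II: 11/2.
Taking the (1/2, 1/2)-weighted average: (1/2)·(23/4) + (1/2)·(11/2) = 45/8.

45/8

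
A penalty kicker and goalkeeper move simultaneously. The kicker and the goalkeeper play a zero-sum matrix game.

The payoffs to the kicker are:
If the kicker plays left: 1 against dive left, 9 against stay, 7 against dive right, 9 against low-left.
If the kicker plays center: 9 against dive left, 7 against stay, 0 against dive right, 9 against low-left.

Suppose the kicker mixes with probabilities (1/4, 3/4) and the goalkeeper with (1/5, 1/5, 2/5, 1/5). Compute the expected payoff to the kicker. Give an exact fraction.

27/5

Against (1/5, 1/5, 2/5, 1/5), each row's expected payoff is left: 33/5; center: 5.
Taking the (1/4, 3/4)-weighted average: (1/4)·(33/5) + (3/4)·(5) = 27/5.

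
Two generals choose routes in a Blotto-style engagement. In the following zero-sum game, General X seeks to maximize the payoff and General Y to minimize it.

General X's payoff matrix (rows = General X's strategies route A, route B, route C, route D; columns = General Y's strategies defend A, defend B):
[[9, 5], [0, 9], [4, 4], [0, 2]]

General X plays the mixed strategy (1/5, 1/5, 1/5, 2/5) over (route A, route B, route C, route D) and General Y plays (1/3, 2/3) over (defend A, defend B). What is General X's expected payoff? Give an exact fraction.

Against (1/3, 2/3), each row's expected payoff is route A: 19/3; route B: 6; route C: 4; route D: 4/3.
Taking the (1/5, 1/5, 1/5, 2/5)-weighted average: (1/5)·(19/3) + (1/5)·(6) + (1/5)·(4) + (2/5)·(4/3) = 19/5.

19/5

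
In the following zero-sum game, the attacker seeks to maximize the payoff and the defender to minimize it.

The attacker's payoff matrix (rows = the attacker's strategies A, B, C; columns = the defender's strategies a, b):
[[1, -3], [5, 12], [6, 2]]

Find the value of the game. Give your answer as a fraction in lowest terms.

Row A is strictly dominated by row C, so the attacker never plays it.
The remaining 2×2 game on (B, C) × (a, b) has no saddle point. Let the attacker play B with probability p; indifference gives 5p + 6(1−p) = 12p + 2(1−p), so p = 4/11.
Similarly the defender's optimal q on a is 10/11, and the value is 5·(10/11) + (12)·(1/11) = 62/11.

62/11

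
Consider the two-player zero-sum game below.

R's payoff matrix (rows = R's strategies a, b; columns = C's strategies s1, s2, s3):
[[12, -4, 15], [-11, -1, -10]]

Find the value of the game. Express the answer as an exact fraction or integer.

-28/13

Column s3 is strictly dominated by s1 for C (it gives R more in every row).
The remaining 2×2 game on (a, b) × (s1, s2) has no saddle point. Let R play a with probability p; indifference gives 12p − 11(1−p) = −4p − (1−p), so p = 5/13.
Similarly C's optimal q on s1 is 3/26, and the value is 12·(3/26) + (-4)·(23/26) = -28/13.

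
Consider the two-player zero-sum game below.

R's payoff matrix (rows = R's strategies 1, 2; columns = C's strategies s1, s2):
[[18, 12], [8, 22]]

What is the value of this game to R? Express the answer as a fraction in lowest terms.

Row minima are 12 and 8, so R's maximin is 12; column maxima are 18 and 22, so C's minimax is 18. These differ, so the equilibrium is in mixed strategies.
Let R play 1 with probability p. C is indifferent when 18p + 8(1−p) = 12p + 22(1−p), giving p = 7/10.
Let C play s1 with probability q. R is indifferent when 18q + 12(1−q) = 8q + 22(1−q), giving q = 1/2.
The value is 18·(1/2) + (12)·(1/2) = 15.

15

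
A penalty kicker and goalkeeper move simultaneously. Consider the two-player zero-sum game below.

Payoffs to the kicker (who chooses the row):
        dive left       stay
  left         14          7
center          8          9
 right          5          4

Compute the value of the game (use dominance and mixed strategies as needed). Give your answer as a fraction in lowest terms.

35/4

Row right is strictly dominated by row center, so the kicker never plays it.
The remaining 2×2 game on (left, center) × (dive left, stay) has no saddle point. Let the kicker play left with probability p; indifference gives 14p + 8(1−p) = 7p + 9(1−p), so p = 1/8.
Similarly the goalkeeper's optimal q on dive left is 1/4, and the value is 14·(1/4) + (7)·(3/4) = 35/4.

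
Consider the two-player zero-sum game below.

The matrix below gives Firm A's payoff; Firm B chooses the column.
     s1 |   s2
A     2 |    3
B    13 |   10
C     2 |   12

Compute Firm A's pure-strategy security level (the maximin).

The worst-case payoff for each row is A: 2, B: 10, C: 2.
The best of these is 10.

10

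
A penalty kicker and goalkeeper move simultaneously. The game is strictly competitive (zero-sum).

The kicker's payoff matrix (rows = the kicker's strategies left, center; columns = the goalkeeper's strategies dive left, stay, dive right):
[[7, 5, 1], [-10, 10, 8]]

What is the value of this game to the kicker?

Column stay is strictly dominated by dive right for the goalkeeper (it gives the kicker more in every row).
The remaining 2×2 game on (left, center) × (dive left, dive right) has no saddle point. Let the kicker play left with probability p; indifference gives 7p − 10(1−p) = p + 8(1−p), so p = 3/4.
Similarly the goalkeeper's optimal q on dive left is 7/24, and the value is 7·(7/24) + (1)·(17/24) = 11/4.

11/4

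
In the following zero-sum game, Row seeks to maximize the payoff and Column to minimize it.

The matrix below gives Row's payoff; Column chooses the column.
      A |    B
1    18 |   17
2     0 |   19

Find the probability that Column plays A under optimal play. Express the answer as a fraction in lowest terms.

Row minima are 17 and 0, so Row's maximin is 17; column maxima are 18 and 19, so Column's minimax is 18. These differ, so the equilibrium is in mixed strategies.
Let Column play A with probability q. Row is indifferent when 18q + 17(1−q) = 19(1−q), giving q = 1/10.

1/10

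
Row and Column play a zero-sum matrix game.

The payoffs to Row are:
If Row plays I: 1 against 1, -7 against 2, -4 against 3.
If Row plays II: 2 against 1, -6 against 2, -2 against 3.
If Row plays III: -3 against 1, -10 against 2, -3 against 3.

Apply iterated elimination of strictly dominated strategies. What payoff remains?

-6

Row I is strictly dominated by row II (2>1, -6>-7, -2>-4); eliminate I.
Row III is strictly dominated by row II (2>-3, -6>-10, -2>-3); eliminate III.
Column 3 is strictly dominated by 2 for Column (-6<-2); eliminate 3.
Column 1 is strictly dominated by 2 for Column (-6<2); eliminate 1.
Only (II, 2) remains, with payoff -6.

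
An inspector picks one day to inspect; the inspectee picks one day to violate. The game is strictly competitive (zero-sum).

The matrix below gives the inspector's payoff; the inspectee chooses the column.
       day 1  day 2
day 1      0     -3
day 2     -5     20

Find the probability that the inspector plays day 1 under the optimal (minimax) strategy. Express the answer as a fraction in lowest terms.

25/28

Row minima are -3 and -5, so the inspector's maximin is -3; column maxima are 0 and 20, so the inspectee's minimax is 0. These differ, so the equilibrium is in mixed strategies.
Let the inspector play day 1 with probability p. The inspectee is indifferent when −5(1−p) = −3p + 20(1−p), giving p = 25/28.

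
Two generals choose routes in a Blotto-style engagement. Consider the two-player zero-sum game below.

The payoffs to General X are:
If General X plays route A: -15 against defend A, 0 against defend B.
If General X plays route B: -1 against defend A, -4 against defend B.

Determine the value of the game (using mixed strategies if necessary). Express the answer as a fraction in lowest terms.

-10/3

Row minima are -15 and -4, so General X's maximin is -4; column maxima are -1 and 0, so General Y's minimax is -1. These differ, so the equilibrium is in mixed strategies.
Let General X play route A with probability p. General Y is indifferent when −15p − (1−p) = −4(1−p), giving p = 1/6.
Let General Y play defend A with probability q. General X is indifferent when −15q = −q − 4(1−q), giving q = 2/9.
The value is -15·(2/9) + (0)·(7/9) = -10/3.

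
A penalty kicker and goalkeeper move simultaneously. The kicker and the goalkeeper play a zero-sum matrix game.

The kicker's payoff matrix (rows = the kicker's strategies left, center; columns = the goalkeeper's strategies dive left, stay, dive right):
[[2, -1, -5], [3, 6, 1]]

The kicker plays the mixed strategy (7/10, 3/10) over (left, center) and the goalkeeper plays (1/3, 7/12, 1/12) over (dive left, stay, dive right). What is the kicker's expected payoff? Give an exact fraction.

137/120

Against (1/3, 7/12, 1/12), each row's expected payoff is left: -1/3; center: 55/12.
Taking the (7/10, 3/10)-weighted average: (7/10)·(-1/3) + (3/10)·(55/12) = 137/120.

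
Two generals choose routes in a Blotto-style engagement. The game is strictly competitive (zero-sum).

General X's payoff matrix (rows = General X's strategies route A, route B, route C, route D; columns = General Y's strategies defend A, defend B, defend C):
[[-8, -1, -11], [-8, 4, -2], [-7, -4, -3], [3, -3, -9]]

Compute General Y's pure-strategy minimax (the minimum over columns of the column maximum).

-2

The worst case (largest entry) in each column is defend A: 3, defend B: 4, defend C: -2.
The best (smallest) of these is -2.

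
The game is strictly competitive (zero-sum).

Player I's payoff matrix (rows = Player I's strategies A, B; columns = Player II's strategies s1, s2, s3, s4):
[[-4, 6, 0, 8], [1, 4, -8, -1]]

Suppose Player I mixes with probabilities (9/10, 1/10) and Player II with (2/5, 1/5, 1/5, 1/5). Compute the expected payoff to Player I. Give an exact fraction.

51/50

Against (2/5, 1/5, 1/5, 1/5), each row's expected payoff is A: 6/5; B: -3/5.
Taking the (9/10, 1/10)-weighted average: (9/10)·(6/5) + (1/10)·(-3/5) = 51/50.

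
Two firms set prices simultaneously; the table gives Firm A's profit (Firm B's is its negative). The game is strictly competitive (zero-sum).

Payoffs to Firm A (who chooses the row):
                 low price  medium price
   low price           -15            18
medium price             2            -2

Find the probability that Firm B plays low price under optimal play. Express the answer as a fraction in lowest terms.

20/37

Row minima are -15 and -2, so Firm A's maximin is -2; column maxima are 2 and 18, so Firm B's minimax is 2. These differ, so the equilibrium is in mixed strategies.
Let Firm B play low price with probability q. Firm A is indifferent when −15q + 18(1−q) = 2q − 2(1−q), giving q = 20/37.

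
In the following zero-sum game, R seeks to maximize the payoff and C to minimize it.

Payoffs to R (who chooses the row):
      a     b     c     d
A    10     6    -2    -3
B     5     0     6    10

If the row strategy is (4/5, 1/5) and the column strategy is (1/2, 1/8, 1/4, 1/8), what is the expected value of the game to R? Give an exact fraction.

99/20

Against (1/2, 1/8, 1/4, 1/8), each row's expected payoff is A: 39/8; B: 21/4.
Taking the (4/5, 1/5)-weighted average: (4/5)·(39/8) + (1/5)·(21/4) = 99/20.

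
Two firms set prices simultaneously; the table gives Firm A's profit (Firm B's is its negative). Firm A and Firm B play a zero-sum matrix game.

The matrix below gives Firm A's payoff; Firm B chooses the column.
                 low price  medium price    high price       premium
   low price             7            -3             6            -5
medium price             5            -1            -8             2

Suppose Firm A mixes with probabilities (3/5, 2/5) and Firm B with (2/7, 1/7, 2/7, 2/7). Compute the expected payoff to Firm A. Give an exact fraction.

Against (2/7, 1/7, 2/7, 2/7), each row's expected payoff is low price: 13/7; medium price: -3/7.
Taking the (3/5, 2/5)-weighted average: (3/5)·(13/7) + (2/5)·(-3/7) = 33/35.

33/35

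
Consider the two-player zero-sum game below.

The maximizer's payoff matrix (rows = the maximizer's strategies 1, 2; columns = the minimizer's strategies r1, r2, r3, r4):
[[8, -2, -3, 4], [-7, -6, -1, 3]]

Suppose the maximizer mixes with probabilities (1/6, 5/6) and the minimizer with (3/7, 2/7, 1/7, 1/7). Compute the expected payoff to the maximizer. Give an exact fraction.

-67/21

Against (3/7, 2/7, 1/7, 1/7), each row's expected payoff is 1: 3; 2: -31/7.
Taking the (1/6, 5/6)-weighted average: (1/6)·(3) + (5/6)·(-31/7) = -67/21.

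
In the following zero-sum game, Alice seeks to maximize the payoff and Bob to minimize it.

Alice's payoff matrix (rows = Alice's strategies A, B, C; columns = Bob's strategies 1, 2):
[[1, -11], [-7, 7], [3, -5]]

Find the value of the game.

-7/11

Row A is strictly dominated by row C, so Alice never plays it.
The remaining 2×2 game on (B, C) × (1, 2) has no saddle point. Let Alice play B with probability p; indifference gives −7p + 3(1−p) = 7p − 5(1−p), so p = 4/11.
Similarly Bob's optimal q on 1 is 6/11, and the value is -7·(6/11) + (7)·(5/11) = -7/11.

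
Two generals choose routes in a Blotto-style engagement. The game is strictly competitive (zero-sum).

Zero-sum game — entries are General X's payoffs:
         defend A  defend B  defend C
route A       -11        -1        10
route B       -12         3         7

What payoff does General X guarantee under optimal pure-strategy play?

-11

Row minima: -11, -12 → General X's maximin is -11.
Column maxima: -11, 3, 10 → General Y's minimax is -11.
They coincide at (route A, defend A), so the value is -11.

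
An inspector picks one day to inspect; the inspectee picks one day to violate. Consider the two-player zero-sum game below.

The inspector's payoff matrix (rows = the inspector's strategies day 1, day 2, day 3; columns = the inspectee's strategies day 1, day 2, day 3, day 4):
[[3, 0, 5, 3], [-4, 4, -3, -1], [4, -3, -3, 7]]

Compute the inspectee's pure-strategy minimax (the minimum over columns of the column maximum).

4

The worst case (largest entry) in each column is day 1: 4, day 2: 4, day 3: 5, day 4: 7.
The best (smallest) of these is 4.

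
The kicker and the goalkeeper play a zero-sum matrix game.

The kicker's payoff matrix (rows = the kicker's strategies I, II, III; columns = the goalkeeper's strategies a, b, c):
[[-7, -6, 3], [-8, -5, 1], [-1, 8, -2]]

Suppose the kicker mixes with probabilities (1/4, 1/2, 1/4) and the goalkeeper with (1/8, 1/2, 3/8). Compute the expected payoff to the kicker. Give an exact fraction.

Against (1/8, 1/2, 3/8), each row's expected payoff is I: -11/4; II: -25/8; III: 25/8.
Taking the (1/4, 1/2, 1/4)-weighted average: (1/4)·(-11/4) + (1/2)·(-25/8) + (1/4)·(25/8) = -47/32.

-47/32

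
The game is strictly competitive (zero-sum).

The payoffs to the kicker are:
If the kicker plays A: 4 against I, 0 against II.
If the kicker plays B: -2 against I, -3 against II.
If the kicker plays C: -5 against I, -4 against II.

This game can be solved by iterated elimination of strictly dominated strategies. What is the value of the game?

0

Row C is strictly dominated by row A (4>-5, 0>-4); eliminate C.
Row B is strictly dominated by row A (4>-2, 0>-3); eliminate B.
Column I is strictly dominated by II for the goalkeeper (0<4); eliminate I.
Only (A, II) remains, with payoff 0.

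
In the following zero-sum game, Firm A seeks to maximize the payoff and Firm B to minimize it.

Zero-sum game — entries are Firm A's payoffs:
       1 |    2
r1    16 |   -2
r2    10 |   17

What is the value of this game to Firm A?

Row minima are -2 and 10, so Firm A's maximin is 10; column maxima are 16 and 17, so Firm B's minimax is 16. These differ, so the equilibrium is in mixed strategies.
Let Firm A play r1 with probability p. Firm B is indifferent when 16p + 10(1−p) = −2p + 17(1−p), giving p = 7/25.
Let Firm B play 1 with probability q. Firm A is indifferent when 16q − 2(1−q) = 10q + 17(1−q), giving q = 19/25.
The value is 16·(19/25) + (-2)·(6/25) = 292/25.

292/25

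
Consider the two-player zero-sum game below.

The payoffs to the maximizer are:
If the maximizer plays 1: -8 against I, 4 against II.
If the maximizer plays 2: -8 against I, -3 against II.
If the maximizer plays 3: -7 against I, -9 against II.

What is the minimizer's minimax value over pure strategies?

The worst case (largest entry) in each column is I: -7, II: 4.
The best (smallest) of these is -7.

-7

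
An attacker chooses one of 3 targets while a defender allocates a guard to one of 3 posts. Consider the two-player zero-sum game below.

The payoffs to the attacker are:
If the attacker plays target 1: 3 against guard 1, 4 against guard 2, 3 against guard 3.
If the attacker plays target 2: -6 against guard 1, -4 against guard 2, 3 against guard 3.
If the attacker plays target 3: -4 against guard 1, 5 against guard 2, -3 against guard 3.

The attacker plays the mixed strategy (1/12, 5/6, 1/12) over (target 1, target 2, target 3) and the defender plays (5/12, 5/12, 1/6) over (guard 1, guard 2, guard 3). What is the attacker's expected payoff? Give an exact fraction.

-25/9

Against (5/12, 5/12, 1/6), each row's expected payoff is target 1: 41/12; target 2: -11/3; target 3: -1/12.
Taking the (1/12, 5/6, 1/12)-weighted average: (1/12)·(41/12) + (5/6)·(-11/3) + (1/12)·(-1/12) = -25/9.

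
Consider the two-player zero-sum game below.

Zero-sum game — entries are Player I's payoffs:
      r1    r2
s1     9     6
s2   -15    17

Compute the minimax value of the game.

Row minima are 6 and -15, so Player I's maximin is 6; column maxima are 9 and 17, so Player II's minimax is 9. These differ, so the equilibrium is in mixed strategies.
Let Player I play s1 with probability p. Player II is indifferent when 9p − 15(1−p) = 6p + 17(1−p), giving p = 32/35.
Let Player II play r1 with probability q. Player I is indifferent when 9q + 6(1−q) = −15q + 17(1−q), giving q = 11/35.
The value is 9·(11/35) + (6)·(24/35) = 243/35.

243/35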